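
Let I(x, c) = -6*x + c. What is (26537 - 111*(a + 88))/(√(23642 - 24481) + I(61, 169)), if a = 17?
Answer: -209411/2832 - 1063*I*√839/2832 ≈ -73.945 - 10.872*I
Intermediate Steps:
I(x, c) = c - 6*x
(26537 - 111*(a + 88))/(√(23642 - 24481) + I(61, 169)) = (26537 - 111*(17 + 88))/(√(23642 - 24481) + (169 - 6*61)) = (26537 - 111*105)/(√(-839) + (169 - 366)) = (26537 - 11655)/(I*√839 - 197) = 14882/(-197 + I*√839)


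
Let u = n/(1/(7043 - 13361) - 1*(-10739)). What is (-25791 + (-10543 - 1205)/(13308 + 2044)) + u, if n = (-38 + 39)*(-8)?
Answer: -6716291044931667/260404465838 ≈ -25792.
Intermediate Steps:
n = -8 (n = 1*(-8) = -8)
u = -50544/67849001 (u = -8/(1/(7043 - 13361) - 1*(-10739)) = -8/(1/(-6318) + 10739) = -8/(-1/6318 + 10739) = -8/67849001/6318 = -8*6318/67849001 = -50544/67849001 ≈ -0.00074495)
(-25791 + (-10543 - 1205)/(13308 + 2044)) + u = (-25791 + (-10543 - 1205)/(13308 + 2044)) - 50544/67849001 = (-25791 - 11748/15352) - 50544/67849001 = (-25791 - 11748*1/15352) - 50544/67849001 = (-25791 - 2937/3838) - 50544/67849001 = -98988795/3838 - 50544/67849001 = -6716291044931667/260404465838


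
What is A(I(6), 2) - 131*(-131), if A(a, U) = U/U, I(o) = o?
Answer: 17162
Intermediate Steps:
A(a, U) = 1
A(I(6), 2) - 131*(-131) = 1 - 131*(-131) = 1 + 17161 = 17162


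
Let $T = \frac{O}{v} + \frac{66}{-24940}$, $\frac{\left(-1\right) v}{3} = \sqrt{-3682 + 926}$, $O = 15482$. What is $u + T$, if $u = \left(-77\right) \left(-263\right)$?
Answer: $\frac{252529937}{12470} + \frac{7741 i \sqrt{689}}{2067} \approx 20251.0 + 98.303 i$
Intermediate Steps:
$v = - 6 i \sqrt{689}$ ($v = - 3 \sqrt{-3682 + 926} = - 3 \sqrt{-2756} = - 3 \cdot 2 i \sqrt{689} = - 6 i \sqrt{689} \approx - 157.49 i$)
$T = - \frac{33}{12470} + \frac{7741 i \sqrt{689}}{2067}$ ($T = \frac{15482}{\left(-6\right) i \sqrt{689}} + \frac{66}{-24940} = 15482 \frac{i \sqrt{689}}{4134} + 66 \left(- \frac{1}{24940}\right) = \frac{7741 i \sqrt{689}}{2067} - \frac{33}{12470} = - \frac{33}{12470} + \frac{7741 i \sqrt{689}}{2067} \approx -0.0026464 + 98.303 i$)
$u = 20251$
$u + T = 20251 - \left(\frac{33}{12470} - \frac{7741 i \sqrt{689}}{2067}\right) = \frac{252529937}{12470} + \frac{7741 i \sqrt{689}}{2067}$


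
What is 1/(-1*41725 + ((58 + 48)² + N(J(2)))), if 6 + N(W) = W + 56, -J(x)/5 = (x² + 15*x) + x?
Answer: -1/30619 ≈ -3.2659e-5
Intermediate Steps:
J(x) = -80*x - 5*x² (J(x) = -5*((x² + 15*x) + x) = -5*(x² + 16*x) = -80*x - 5*x²)
N(W) = 50 + W (N(W) = -6 + (W + 56) = -6 + (56 + W) = 50 + W)
1/(-1*41725 + ((58 + 48)² + N(J(2)))) = 1/(-1*41725 + ((58 + 48)² + (50 - 5*2*(16 + 2)))) = 1/(-41725 + (106² + (50 - 5*2*18))) = 1/(-41725 + (11236 + (50 - 180))) = 1/(-41725 + (11236 - 130)) = 1/(-41725 + 11106) = 1/(-30619) = -1/30619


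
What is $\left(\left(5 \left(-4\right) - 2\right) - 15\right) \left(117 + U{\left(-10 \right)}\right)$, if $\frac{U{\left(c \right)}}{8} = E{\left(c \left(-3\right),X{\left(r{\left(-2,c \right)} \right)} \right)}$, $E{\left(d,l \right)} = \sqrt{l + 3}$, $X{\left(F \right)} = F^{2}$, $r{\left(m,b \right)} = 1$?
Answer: $-4921$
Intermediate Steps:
$E{\left(d,l \right)} = \sqrt{3 + l}$
$U{\left(c \right)} = 16$ ($U{\left(c \right)} = 8 \sqrt{3 + 1^{2}} = 8 \sqrt{3 + 1} = 8 \sqrt{4} = 8 \cdot 2 = 16$)
$\left(\left(5 \left(-4\right) - 2\right) - 15\right) \left(117 + U{\left(-10 \right)}\right) = \left(\left(5 \left(-4\right) - 2\right) - 15\right) \left(117 + 16\right) = \left(\left(-20 - 2\right) - 15\right) 133 = \left(-22 - 15\right) 133 = \left(-37\right) 133 = -4921$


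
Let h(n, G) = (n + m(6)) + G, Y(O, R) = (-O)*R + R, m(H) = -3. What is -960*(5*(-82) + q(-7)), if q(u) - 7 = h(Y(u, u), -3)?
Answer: 446400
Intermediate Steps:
Y(O, R) = R - O*R (Y(O, R) = -O*R + R = R - O*R)
h(n, G) = -3 + G + n (h(n, G) = (n - 3) + G = (-3 + n) + G = -3 + G + n)
q(u) = 1 + u*(1 - u) (q(u) = 7 + (-3 - 3 + u*(1 - u)) = 7 + (-6 + u*(1 - u)) = 1 + u*(1 - u))
-960*(5*(-82) + q(-7)) = -960*(5*(-82) + (1 - 1*(-7)*(-1 - 7))) = -960*(-410 + (1 - 1*(-7)*(-8))) = -960*(-410 + (1 - 56)) = -960*(-410 - 55) = -960*(-465) = 446400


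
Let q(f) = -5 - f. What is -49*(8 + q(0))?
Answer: -147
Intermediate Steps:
-49*(8 + q(0)) = -49*(8 + (-5 - 1*0)) = -49*(8 + (-5 + 0)) = -49*(8 - 5) = -49*3 = -147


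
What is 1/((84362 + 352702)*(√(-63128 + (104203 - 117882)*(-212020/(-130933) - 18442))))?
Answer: √4323284024431605970/14431440575364311760 ≈ 1.4408e-10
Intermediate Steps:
1/((84362 + 352702)*(√(-63128 + (104203 - 117882)*(-212020/(-130933) - 18442)))) = 1/(437064*(√(-63128 - 13679*(-212020*(-1/130933) - 18442)))) = 1/(437064*(√(-63128 - 13679*(212020/130933 - 18442)))) = 1/(437064*(√(-63128 - 13679*(-2414454366/130933)))) = 1/(437064*(√(-63128 + 33027321272514/130933))) = 1/(437064*(√(33019055734090/130933))) = 1/(437064*((√4323284024431605970/130933))) = (√4323284024431605970/33019055734090)/437064 = √4323284024431605970/14431440575364311760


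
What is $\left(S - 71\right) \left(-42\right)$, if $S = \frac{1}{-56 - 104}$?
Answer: $\frac{238581}{80} \approx 2982.3$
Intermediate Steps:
$S = - \frac{1}{160}$ ($S = \frac{1}{-160} = - \frac{1}{160} \approx -0.00625$)
$\left(S - 71\right) \left(-42\right) = \left(- \frac{1}{160} - 71\right) \left(-42\right) = \left(- \frac{11361}{160}\right) \left(-42\right) = \frac{238581}{80}$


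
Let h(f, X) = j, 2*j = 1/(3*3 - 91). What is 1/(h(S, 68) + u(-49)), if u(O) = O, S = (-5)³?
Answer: -164/8037 ≈ -0.020406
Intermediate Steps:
S = -125
j = -1/164 (j = 1/(2*(3*3 - 91)) = 1/(2*(9 - 91)) = (½)/(-82) = (½)*(-1/82) = -1/164 ≈ -0.0060976)
h(f, X) = -1/164
1/(h(S, 68) + u(-49)) = 1/(-1/164 - 49) = 1/(-8037/164) = -164/8037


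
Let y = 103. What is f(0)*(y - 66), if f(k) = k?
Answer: 0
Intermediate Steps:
f(0)*(y - 66) = 0*(103 - 66) = 0*37 = 0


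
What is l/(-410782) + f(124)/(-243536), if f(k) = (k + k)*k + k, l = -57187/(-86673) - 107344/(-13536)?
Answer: -312554192862505/2464880328348066 ≈ -0.12680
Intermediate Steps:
l = 209956453/24441786 (l = -57187*(-1/86673) - 107344*(-1/13536) = 57187/86673 + 6709/846 = 209956453/24441786 ≈ 8.5901)
f(k) = k + 2*k² (f(k) = (2*k)*k + k = 2*k² + k = k + 2*k²)
l/(-410782) + f(124)/(-243536) = (209956453/24441786)/(-410782) + (124*(1 + 2*124))/(-243536) = (209956453/24441786)*(-1/410782) + (124*(1 + 248))*(-1/243536) = -209956453/10040245736652 + (124*249)*(-1/243536) = -209956453/10040245736652 + 30876*(-1/243536) = -209956453/10040245736652 - 249/1964 = -312554192862505/2464880328348066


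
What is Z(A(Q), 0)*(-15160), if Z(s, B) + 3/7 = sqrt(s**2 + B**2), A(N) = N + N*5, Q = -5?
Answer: -3138120/7 ≈ -4.4830e+5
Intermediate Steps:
A(N) = 6*N (A(N) = N + 5*N = 6*N)
Z(s, B) = -3/7 + sqrt(B**2 + s**2) (Z(s, B) = -3/7 + sqrt(s**2 + B**2) = -3/7 + sqrt(B**2 + s**2))
Z(A(Q), 0)*(-15160) = (-3/7 + sqrt(0**2 + (6*(-5))**2))*(-15160) = (-3/7 + sqrt(0 + (-30)**2))*(-15160) = (-3/7 + sqrt(0 + 900))*(-15160) = (-3/7 + sqrt(900))*(-15160) = (-3/7 + 30)*(-15160) = (207/7)*(-15160) = -3138120/7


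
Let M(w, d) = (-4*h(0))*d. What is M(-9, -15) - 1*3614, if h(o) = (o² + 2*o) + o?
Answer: -3614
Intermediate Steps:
h(o) = o² + 3*o
M(w, d) = 0 (M(w, d) = (-0*(3 + 0))*d = (-0*3)*d = (-4*0)*d = 0*d = 0)
M(-9, -15) - 1*3614 = 0 - 1*3614 = 0 - 3614 = -3614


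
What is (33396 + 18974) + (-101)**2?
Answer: 62571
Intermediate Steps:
(33396 + 18974) + (-101)**2 = 52370 + 10201 = 62571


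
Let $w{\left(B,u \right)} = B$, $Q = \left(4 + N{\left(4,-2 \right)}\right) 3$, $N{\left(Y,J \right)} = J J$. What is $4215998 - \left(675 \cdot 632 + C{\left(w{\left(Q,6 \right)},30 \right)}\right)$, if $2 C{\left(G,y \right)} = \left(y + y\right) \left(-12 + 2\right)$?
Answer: $3789698$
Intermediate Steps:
$N{\left(Y,J \right)} = J^{2}$
$Q = 24$ ($Q = \left(4 + \left(-2\right)^{2}\right) 3 = \left(4 + 4\right) 3 = 8 \cdot 3 = 24$)
$C{\left(G,y \right)} = - 10 y$ ($C{\left(G,y \right)} = \frac{\left(y + y\right) \left(-12 + 2\right)}{2} = \frac{2 y \left(-10\right)}{2} = \frac{\left(-20\right) y}{2} = - 10 y$)
$4215998 - \left(675 \cdot 632 + C{\left(w{\left(Q,6 \right)},30 \right)}\right) = 4215998 - \left(675 \cdot 632 - 300\right) = 4215998 - \left(426600 - 300\right) = 4215998 - 426300 = 3789698$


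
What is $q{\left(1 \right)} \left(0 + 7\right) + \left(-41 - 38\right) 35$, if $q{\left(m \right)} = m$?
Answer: $-2758$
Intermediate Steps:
$q{\left(1 \right)} \left(0 + 7\right) + \left(-41 - 38\right) 35 = 1 \left(0 + 7\right) + \left(-41 - 38\right) 35 = 1 \cdot 7 + \left(-41 - 38\right) 35 = 7 - 2765 = -2758$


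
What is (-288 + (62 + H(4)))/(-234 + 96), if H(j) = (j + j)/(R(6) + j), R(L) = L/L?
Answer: 187/115 ≈ 1.6261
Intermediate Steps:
R(L) = 1
H(j) = 2*j/(1 + j) (H(j) = (j + j)/(1 + j) = (2*j)/(1 + j) = 2*j/(1 + j))
(-288 + (62 + H(4)))/(-234 + 96) = (-288 + (62 + 2*4/(1 + 4)))/(-234 + 96) = (-288 + (62 + 2*4/5))/(-138) = (-288 + (62 + 2*4*(⅕)))*(-1/138) = (-288 + (62 + 8/5))*(-1/138) = (-288 + 318/5)*(-1/138) = -1122/5*(-1/138) = 187/115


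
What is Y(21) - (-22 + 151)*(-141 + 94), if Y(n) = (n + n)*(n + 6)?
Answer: 7197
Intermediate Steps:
Y(n) = 2*n*(6 + n) (Y(n) = (2*n)*(6 + n) = 2*n*(6 + n))
Y(21) - (-22 + 151)*(-141 + 94) = 2*21*(6 + 21) - (-22 + 151)*(-141 + 94) = 2*21*27 - 129*(-47) = 1134 - 1*(-6063) = 1134 + 6063 = 7197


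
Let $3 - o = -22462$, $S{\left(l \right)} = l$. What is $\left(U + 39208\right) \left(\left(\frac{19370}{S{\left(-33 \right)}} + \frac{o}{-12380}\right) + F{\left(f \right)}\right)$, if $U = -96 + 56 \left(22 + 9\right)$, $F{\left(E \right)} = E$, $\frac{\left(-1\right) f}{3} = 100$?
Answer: $- \frac{247201165756}{6809} \approx -3.6305 \cdot 10^{7}$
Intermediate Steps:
$f = -300$ ($f = \left(-3\right) 100 = -300$)
$o = 22465$ ($o = 3 - -22462 = 3 + 22462 = 22465$)
$U = 1640$ ($U = -96 + 56 \cdot 31 = -96 + 1736 = 1640$)
$\left(U + 39208\right) \left(\left(\frac{19370}{S{\left(-33 \right)}} + \frac{o}{-12380}\right) + F{\left(f \right)}\right) = \left(1640 + 39208\right) \left(\left(\frac{19370}{-33} + \frac{22465}{-12380}\right) - 300\right) = 40848 \left(\left(19370 \left(- \frac{1}{33}\right) + 22465 \left(- \frac{1}{12380}\right)\right) - 300\right) = 40848 \left(\left(- \frac{19370}{33} - \frac{4493}{2476}\right) - 300\right) = 40848 \left(- \frac{48108389}{81708} - 300\right) = 40848 \left(- \frac{72620789}{81708}\right) = - \frac{247201165756}{6809}$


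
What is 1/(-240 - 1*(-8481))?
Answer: 1/8241 ≈ 0.00012134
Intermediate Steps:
1/(-240 - 1*(-8481)) = 1/(-240 + 8481) = 1/8241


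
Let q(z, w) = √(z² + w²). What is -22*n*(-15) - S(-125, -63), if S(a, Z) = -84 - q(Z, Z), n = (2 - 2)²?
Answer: 84 + 63*√2 ≈ 173.10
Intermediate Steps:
n = 0 (n = 0² = 0)
q(z, w) = √(w² + z²)
S(a, Z) = -84 - √2*√(Z²) (S(a, Z) = -84 - √(Z² + Z²) = -84 - √(2*Z²) = -84 - √2*√(Z²))
-22*n*(-15) - S(-125, -63) = -22*0*(-15) - (-84 - √2*√((-63)²)) = 0*(-15) - (-84 - √2*√3969) = 0 - (-84 - 1*√2*63) = 0 - (-84 - 63*√2) = 0 + (84 + 63*√2) = 84 + 63*√2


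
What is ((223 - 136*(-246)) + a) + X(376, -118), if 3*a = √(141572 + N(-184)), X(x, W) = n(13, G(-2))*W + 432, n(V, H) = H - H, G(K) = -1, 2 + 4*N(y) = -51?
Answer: 34111 + √62915/2 ≈ 34236.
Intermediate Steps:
N(y) = -53/4 (N(y) = -½ + (¼)*(-51) = -½ - 51/4 = -53/4)
n(V, H) = 0
X(x, W) = 432 (X(x, W) = 0*W + 432 = 0 + 432 = 432)
a = √62915/2 (a = √(141572 - 53/4)/3 = √(566235/4)/3 = (3*√62915/2)/3 = √62915/2 ≈ 125.41)
((223 - 136*(-246)) + a) + X(376, -118) = ((223 - 136*(-246)) + √62915/2) + 432 = ((223 + 33456) + √62915/2) + 432 = (33679 + √62915/2) + 432 = 34111 + √62915/2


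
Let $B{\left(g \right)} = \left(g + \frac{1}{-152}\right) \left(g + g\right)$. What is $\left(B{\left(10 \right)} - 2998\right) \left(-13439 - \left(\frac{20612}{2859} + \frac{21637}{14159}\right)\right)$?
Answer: $\frac{9647092536856325}{256377013} \approx 3.7629 \cdot 10^{7}$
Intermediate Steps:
$B{\left(g \right)} = 2 g \left(- \frac{1}{152} + g\right)$ ($B{\left(g \right)} = \left(g - \frac{1}{152}\right) 2 g = \left(- \frac{1}{152} + g\right) 2 g = 2 g \left(- \frac{1}{152} + g\right)$)
$\left(B{\left(10 \right)} - 2998\right) \left(-13439 - \left(\frac{20612}{2859} + \frac{21637}{14159}\right)\right) = \left(\frac{1}{76} \cdot 10 \left(-1 + 152 \cdot 10\right) - 2998\right) \left(-13439 - \left(\frac{20612}{2859} + \frac{21637}{14159}\right)\right) = \left(\frac{1}{76} \cdot 10 \left(-1 + 1520\right) - 2998\right) \left(-13439 - \frac{353705491}{40480581}\right) = \left(\frac{1}{76} \cdot 10 \cdot 1519 - 2998\right) \left(-13439 - \frac{353705491}{40480581}\right) = \left(\frac{7595}{38} - 2998\right) \left(-13439 - \frac{353705491}{40480581}\right) = \left(- \frac{106329}{38}\right) \left(- \frac{544372233550}{40480581}\right) = \frac{9647092536856325}{256377013}$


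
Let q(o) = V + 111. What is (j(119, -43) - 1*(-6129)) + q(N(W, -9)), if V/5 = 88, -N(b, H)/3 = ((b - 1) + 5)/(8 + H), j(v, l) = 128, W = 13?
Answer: 6808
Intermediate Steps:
N(b, H) = -3*(4 + b)/(8 + H) (N(b, H) = -3*((b - 1) + 5)/(8 + H) = -3*((-1 + b) + 5)/(8 + H) = -3*(4 + b)/(8 + H))
V = 440 (V = 5*88 = 440)
q(o) = 551 (q(o) = 440 + 111 = 551)
(j(119, -43) - 1*(-6129)) + q(N(W, -9)) = (128 - 1*(-6129)) + 551 = (128 + 6129) + 551 = 6257 + 551 = 6808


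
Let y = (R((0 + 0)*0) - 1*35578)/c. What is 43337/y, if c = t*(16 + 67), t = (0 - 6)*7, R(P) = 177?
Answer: 151072782/35401 ≈ 4267.5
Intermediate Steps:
t = -42 (t = -6*7 = -42)
c = -3486 (c = -42*(16 + 67) = -42*83 = -3486)
y = 35401/3486 (y = (177 - 1*35578)/(-3486) = (177 - 35578)*(-1/3486) = -35401*(-1/3486) = 35401/3486 ≈ 10.155)
43337/y = 43337/(35401/3486) = 43337*(3486/35401) = 151072782/35401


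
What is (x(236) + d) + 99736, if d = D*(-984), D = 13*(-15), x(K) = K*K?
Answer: 347312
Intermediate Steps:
x(K) = K**2
D = -195
d = 191880 (d = -195*(-984) = 191880)
(x(236) + d) + 99736 = (236**2 + 191880) + 99736 = (55696 + 191880) + 99736 = 247576 + 99736 = 347312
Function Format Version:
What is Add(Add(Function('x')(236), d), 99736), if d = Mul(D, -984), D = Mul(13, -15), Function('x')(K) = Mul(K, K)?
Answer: 347312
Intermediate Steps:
Function('x')(K) = Pow(K, 2)
D = -195
d = 191880 (d = Mul(-195, -984) = 191880)
Add(Add(Function('x')(236), d), 99736) = Add(Add(Pow(236, 2), 191880), 99736) = Add(Add(55696, 191880), 99736) = Add(247576, 99736) = 347312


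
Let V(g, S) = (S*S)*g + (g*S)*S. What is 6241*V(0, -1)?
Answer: 0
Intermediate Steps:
V(g, S) = 2*g*S² (V(g, S) = S²*g + (S*g)*S = g*S² + g*S² = 2*g*S²)
6241*V(0, -1) = 6241*(2*0*(-1)²) = 6241*(2*0*1) = 6241*0 = 0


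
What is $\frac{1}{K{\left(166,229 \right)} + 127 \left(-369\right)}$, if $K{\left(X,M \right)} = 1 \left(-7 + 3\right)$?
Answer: $- \frac{1}{46867} \approx -2.1337 \cdot 10^{-5}$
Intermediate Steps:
$K{\left(X,M \right)} = -4$ ($K{\left(X,M \right)} = 1 \left(-4\right) = -4$)
$\frac{1}{K{\left(166,229 \right)} + 127 \left(-369\right)} = \frac{1}{-4 + 127 \left(-369\right)} = \frac{1}{-4 - 46863} = \frac{1}{-46867} = - \frac{1}{46867}$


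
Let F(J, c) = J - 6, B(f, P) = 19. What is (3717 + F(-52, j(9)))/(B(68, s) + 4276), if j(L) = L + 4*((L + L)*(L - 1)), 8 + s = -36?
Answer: 3659/4295 ≈ 0.85192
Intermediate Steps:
s = -44 (s = -8 - 36 = -44)
j(L) = L + 8*L*(-1 + L) (j(L) = L + 4*((2*L)*(-1 + L)) = L + 4*(2*L*(-1 + L)) = L + 8*L*(-1 + L))
F(J, c) = -6 + J
(3717 + F(-52, j(9)))/(B(68, s) + 4276) = (3717 + (-6 - 52))/(19 + 4276) = (3717 - 58)/4295 = 3659*(1/4295) = 3659/4295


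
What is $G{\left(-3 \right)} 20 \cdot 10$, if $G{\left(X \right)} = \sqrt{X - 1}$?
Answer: $400 i \approx 400.0 i$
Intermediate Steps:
$G{\left(X \right)} = \sqrt{-1 + X}$
$G{\left(-3 \right)} 20 \cdot 10 = \sqrt{-1 - 3} \cdot 20 \cdot 10 = \sqrt{-4} \cdot 20 \cdot 10 = 2 i 20 \cdot 10 = 40 i 10 = 400 i$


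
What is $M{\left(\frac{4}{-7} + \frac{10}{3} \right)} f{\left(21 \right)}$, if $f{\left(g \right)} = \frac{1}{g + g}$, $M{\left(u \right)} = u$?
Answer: $\frac{29}{441} \approx 0.06576$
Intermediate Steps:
$f{\left(g \right)} = \frac{1}{2 g}$
$M{\left(\frac{4}{-7} + \frac{10}{3} \right)} f{\left(21 \right)} = \left(\frac{4}{-7} + \frac{10}{3}\right) \frac{1}{2 \cdot 21} = \left(4 \left(- \frac{1}{7}\right) + 10 \cdot \frac{1}{3}\right) \frac{1}{2} \cdot \frac{1}{21} = \left(- \frac{4}{7} + \frac{10}{3}\right) \frac{1}{42} = \frac{58}{21} \cdot \frac{1}{42} = \frac{29}{441}$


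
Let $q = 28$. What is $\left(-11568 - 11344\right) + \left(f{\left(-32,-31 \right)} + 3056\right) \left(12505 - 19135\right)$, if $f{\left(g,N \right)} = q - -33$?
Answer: $-20688622$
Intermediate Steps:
$f{\left(g,N \right)} = 61$ ($f{\left(g,N \right)} = 28 - -33 = 28 + 33 = 61$)
$\left(-11568 - 11344\right) + \left(f{\left(-32,-31 \right)} + 3056\right) \left(12505 - 19135\right) = \left(-11568 - 11344\right) + \left(61 + 3056\right) \left(12505 - 19135\right) = \left(-11568 - 11344\right) + 3117 \left(-6630\right) = -22912 - 20665710 = -20688622$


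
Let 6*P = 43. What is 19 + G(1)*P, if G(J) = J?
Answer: 157/6 ≈ 26.167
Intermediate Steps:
P = 43/6 (P = (⅙)*43 = 43/6 ≈ 7.1667)
19 + G(1)*P = 19 + 1*(43/6) = 19 + 43/6 = 157/6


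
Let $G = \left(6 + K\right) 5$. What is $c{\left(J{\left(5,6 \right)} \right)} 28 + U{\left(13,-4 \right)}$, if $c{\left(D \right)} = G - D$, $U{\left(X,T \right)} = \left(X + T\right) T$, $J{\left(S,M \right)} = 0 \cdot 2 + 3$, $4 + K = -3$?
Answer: $-260$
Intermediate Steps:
$K = -7$ ($K = -4 - 3 = -7$)
$J{\left(S,M \right)} = 3$ ($J{\left(S,M \right)} = 0 + 3 = 3$)
$U{\left(X,T \right)} = T \left(T + X\right)$ ($U{\left(X,T \right)} = \left(T + X\right) T = T \left(T + X\right)$)
$G = -5$ ($G = \left(6 - 7\right) 5 = \left(-1\right) 5 = -5$)
$c{\left(D \right)} = -5 - D$
$c{\left(J{\left(5,6 \right)} \right)} 28 + U{\left(13,-4 \right)} = \left(-5 - 3\right) 28 - 4 \left(-4 + 13\right) = \left(-5 - 3\right) 28 - 36 = \left(-8\right) 28 - 36 = -224 - 36 = -260$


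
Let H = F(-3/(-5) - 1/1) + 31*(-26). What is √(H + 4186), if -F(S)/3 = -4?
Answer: 8*√53 ≈ 58.241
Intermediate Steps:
F(S) = 12 (F(S) = -3*(-4) = 12)
H = -794 (H = 12 + 31*(-26) = 12 - 806 = -794)
√(H + 4186) = √(-794 + 4186) = √3392 = 8*√53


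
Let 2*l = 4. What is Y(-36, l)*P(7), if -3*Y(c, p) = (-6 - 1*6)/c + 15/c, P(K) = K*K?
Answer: 49/36 ≈ 1.3611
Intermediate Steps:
P(K) = K²
l = 2 (l = (½)*4 = 2)
Y(c, p) = -1/c (Y(c, p) = -((-6 - 1*6)/c + 15/c)/3 = -((-6 - 6)/c + 15/c)/3 = -(-12/c + 15/c)/3 = -1/c)
Y(-36, l)*P(7) = -1/(-36)*7² = -1*(-1/36)*49 = (1/36)*49 = 49/36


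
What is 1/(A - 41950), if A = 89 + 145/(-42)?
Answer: -42/1758307 ≈ -2.3887e-5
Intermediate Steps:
A = 3593/42 (A = 89 + 145*(-1/42) = 89 - 145/42 = 3593/42 ≈ 85.548)
1/(A - 41950) = 1/(3593/42 - 41950) = 1/(-1758307/42) = -42/1758307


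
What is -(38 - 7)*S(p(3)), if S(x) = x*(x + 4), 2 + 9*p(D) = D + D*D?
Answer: -14260/81 ≈ -176.05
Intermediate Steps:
p(D) = -2/9 + D/9 + D²/9 (p(D) = -2/9 + (D + D*D)/9 = -2/9 + (D + D²)/9 = -2/9 + (D/9 + D²/9) = -2/9 + D/9 + D²/9)
S(x) = x*(4 + x)
-(38 - 7)*S(p(3)) = -(38 - 7)*(-2/9 + (⅑)*3 + (⅑)*3²)*(4 + (-2/9 + (⅑)*3 + (⅑)*3²)) = -31*(-2/9 + ⅓ + (⅑)*9)*(4 + (-2/9 + ⅓ + (⅑)*9)) = -31*(-2/9 + ⅓ + 1)*(4 + (-2/9 + ⅓ + 1)) = -31*10*(4 + 10/9)/9 = -31*(10/9)*(46/9) = -31*460/81 = -1*14260/81 = -14260/81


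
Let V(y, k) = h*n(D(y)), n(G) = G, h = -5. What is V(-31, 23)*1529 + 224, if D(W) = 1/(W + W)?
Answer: 21533/62 ≈ 347.31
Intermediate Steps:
D(W) = 1/(2*W)
V(y, k) = -5/(2*y)
V(-31, 23)*1529 + 224 = -5/2/(-31)*1529 + 224 = -5/2*(-1/31)*1529 + 224 = (5/62)*1529 + 224 = 7645/62 + 224 = 21533/62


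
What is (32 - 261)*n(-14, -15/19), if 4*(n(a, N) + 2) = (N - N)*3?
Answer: 458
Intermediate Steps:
n(a, N) = -2 (n(a, N) = -2 + ((N - N)*3)/4 = -2 + (0*3)/4 = -2 + (¼)*0 = -2 + 0 = -2)
(32 - 261)*n(-14, -15/19) = (32 - 261)*(-2) = -229*(-2) = 458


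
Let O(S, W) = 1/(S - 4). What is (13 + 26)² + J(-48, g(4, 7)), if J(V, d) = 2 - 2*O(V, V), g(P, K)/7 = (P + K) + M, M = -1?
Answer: 39599/26 ≈ 1523.0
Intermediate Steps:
O(S, W) = 1/(-4 + S)
g(P, K) = -7 + 7*K + 7*P (g(P, K) = 7*((P + K) - 1) = 7*((K + P) - 1) = 7*(-1 + K + P) = -7 + 7*K + 7*P)
J(V, d) = 2 - 2/(-4 + V)
(13 + 26)² + J(-48, g(4, 7)) = (13 + 26)² + 2*(-5 - 48)/(-4 - 48) = 39² + 2*(-53)/(-52) = 1521 + 2*(-1/52)*(-53) = 1521 + 53/26 = 39599/26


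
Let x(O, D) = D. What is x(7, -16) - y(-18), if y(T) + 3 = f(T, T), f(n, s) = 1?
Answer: -14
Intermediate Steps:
y(T) = -2 (y(T) = -3 + 1 = -2)
x(7, -16) - y(-18) = -16 - 1*(-2) = -16 + 2 = -14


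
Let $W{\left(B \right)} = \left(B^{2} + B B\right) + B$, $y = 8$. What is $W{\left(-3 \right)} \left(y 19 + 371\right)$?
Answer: $7845$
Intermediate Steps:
$W{\left(B \right)} = B + 2 B^{2}$ ($W{\left(B \right)} = \left(B^{2} + B^{2}\right) + B = 2 B^{2} + B = B + 2 B^{2}$)
$W{\left(-3 \right)} \left(y 19 + 371\right) = - 3 \left(1 + 2 \left(-3\right)\right) \left(8 \cdot 19 + 371\right) = - 3 \left(1 - 6\right) \left(152 + 371\right) = \left(-3\right) \left(-5\right) 523 = 15 \cdot 523 = 7845$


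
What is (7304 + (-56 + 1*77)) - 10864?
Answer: -3539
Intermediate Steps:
(7304 + (-56 + 1*77)) - 10864 = (7304 + (-56 + 77)) - 10864 = (7304 + 21) - 10864 = 7325 - 10864 = -3539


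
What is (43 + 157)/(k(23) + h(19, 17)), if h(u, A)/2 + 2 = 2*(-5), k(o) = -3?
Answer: -200/27 ≈ -7.4074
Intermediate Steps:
h(u, A) = -24 (h(u, A) = -4 + 2*(2*(-5)) = -4 + 2*(-10) = -4 - 20 = -24)
(43 + 157)/(k(23) + h(19, 17)) = (43 + 157)/(-3 - 24) = 200/(-27) = 200*(-1/27) = -200/27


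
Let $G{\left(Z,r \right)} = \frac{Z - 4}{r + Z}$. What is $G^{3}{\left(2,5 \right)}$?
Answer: $- \frac{8}{343} \approx -0.023324$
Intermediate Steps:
$G{\left(Z,r \right)} = \frac{-4 + Z}{Z + r}$
$G^{3}{\left(2,5 \right)} = \left(\frac{-4 + 2}{2 + 5}\right)^{3} = \left(\frac{1}{7} \left(-2\right)\right)^{3} = \left(- \frac{2}{7}\right)^{3} = - \frac{8}{343}$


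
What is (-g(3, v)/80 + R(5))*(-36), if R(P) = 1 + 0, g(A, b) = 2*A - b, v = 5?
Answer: -711/20 ≈ -35.550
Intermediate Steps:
g(A, b) = -b + 2*A
R(P) = 1
(-g(3, v)/80 + R(5))*(-36) = (-(-1*5 + 2*3)/80 + 1)*(-36) = (-(-5 + 6)*(1/80) + 1)*(-36) = (-1*1*(1/80) + 1)*(-36) = (-1*1/80 + 1)*(-36) = (-1/80 + 1)*(-36) = (79/80)*(-36) = -711/20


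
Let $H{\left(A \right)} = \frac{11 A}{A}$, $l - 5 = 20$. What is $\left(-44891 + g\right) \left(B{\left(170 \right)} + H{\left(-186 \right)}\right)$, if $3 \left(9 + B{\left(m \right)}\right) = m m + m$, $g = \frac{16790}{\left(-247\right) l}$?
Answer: $- \frac{537360757156}{1235} \approx -4.3511 \cdot 10^{8}$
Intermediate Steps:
$l = 25$ ($l = 5 + 20 = 25$)
$H{\left(A \right)} = 11$
$g = - \frac{3358}{1235}$ ($g = \frac{16790}{\left(-247\right) 25} = \frac{16790}{-6175} = 16790 \left(- \frac{1}{6175}\right) = - \frac{3358}{1235} \approx -2.719$)
$B{\left(m \right)} = -9 + \frac{m}{3} + \frac{m^{2}}{3}$ ($B{\left(m \right)} = -9 + \frac{m m + m}{3} = -9 + \frac{m^{2} + m}{3} = -9 + \frac{m + m^{2}}{3} = -9 + \left(\frac{m}{3} + \frac{m^{2}}{3}\right) = -9 + \frac{m}{3} + \frac{m^{2}}{3}$)
$\left(-44891 + g\right) \left(B{\left(170 \right)} + H{\left(-186 \right)}\right) = \left(-44891 - \frac{3358}{1235}\right) \left(\left(-9 + \frac{1}{3} \cdot 170 + \frac{170^{2}}{3}\right) + 11\right) = - \frac{55443743 \left(\left(-9 + \frac{170}{3} + \frac{1}{3} \cdot 28900\right) + 11\right)}{1235} = - \frac{55443743 \left(\left(-9 + \frac{170}{3} + \frac{28900}{3}\right) + 11\right)}{1235} = - \frac{55443743 \left(9681 + 11\right)}{1235} = \left(- \frac{55443743}{1235}\right) 9692 = - \frac{537360757156}{1235}$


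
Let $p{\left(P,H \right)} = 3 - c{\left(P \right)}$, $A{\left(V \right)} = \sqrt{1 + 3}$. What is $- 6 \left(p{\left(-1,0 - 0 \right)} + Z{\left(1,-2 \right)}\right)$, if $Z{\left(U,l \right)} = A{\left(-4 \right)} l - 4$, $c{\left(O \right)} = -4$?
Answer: $6$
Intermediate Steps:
$A{\left(V \right)} = 2$ ($A{\left(V \right)} = \sqrt{4} = 2$)
$p{\left(P,H \right)} = 7$ ($p{\left(P,H \right)} = 3 - -4 = 3 + 4 = 7$)
$Z{\left(U,l \right)} = -4 + 2 l$ ($Z{\left(U,l \right)} = 2 l - 4 = -4 + 2 l$)
$- 6 \left(p{\left(-1,0 - 0 \right)} + Z{\left(1,-2 \right)}\right) = - 6 \left(7 + \left(-4 + 2 \left(-2\right)\right)\right) = - 6 \left(7 - 8\right) = \left(-6\right) \left(-1\right) = 6$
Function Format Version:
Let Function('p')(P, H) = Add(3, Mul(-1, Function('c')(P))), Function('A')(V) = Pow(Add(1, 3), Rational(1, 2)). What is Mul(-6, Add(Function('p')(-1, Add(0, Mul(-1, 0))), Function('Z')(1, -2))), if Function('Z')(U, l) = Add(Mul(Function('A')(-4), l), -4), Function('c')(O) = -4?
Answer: 6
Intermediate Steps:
Function('A')(V) = 2 (Function('A')(V) = Pow(4, Rational(1, 2)) = 2)
Function('p')(P, H) = 7 (Function('p')(P, H) = Add(3, Mul(-1, -4)) = Add(3, 4) = 7)
Function('Z')(U, l) = Add(-4, Mul(2, l)) (Function('Z')(U, l) = Add(Mul(2, l), -4) = Add(-4, Mul(2, l)))
Mul(-6, Add(Function('p')(-1, Add(0, Mul(-1, 0))), Function('Z')(1, -2))) = Mul(-6, Add(7, Add(-4, Mul(2, -2)))) = Mul(-6, Add(7, Add(-4, -4))) = Mul(-6, Add(7, -8)) = Mul(-6, -1) = 6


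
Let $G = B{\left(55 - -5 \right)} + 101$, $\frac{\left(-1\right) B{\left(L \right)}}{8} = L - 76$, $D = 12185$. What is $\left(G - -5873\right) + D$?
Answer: $18287$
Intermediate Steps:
$B{\left(L \right)} = 608 - 8 L$ ($B{\left(L \right)} = - 8 \left(L - 76\right) = - 8 \left(-76 + L\right) = 608 - 8 L$)
$G = 229$ ($G = \left(608 - 8 \left(55 - -5\right)\right) + 101 = \left(608 - 8 \left(55 + 5\right)\right) + 101 = \left(608 - 480\right) + 101 = 128 + 101 = 229$)
$\left(G - -5873\right) + D = \left(229 - -5873\right) + 12185 = \left(229 + 5873\right) + 12185 = 6102 + 12185 = 18287$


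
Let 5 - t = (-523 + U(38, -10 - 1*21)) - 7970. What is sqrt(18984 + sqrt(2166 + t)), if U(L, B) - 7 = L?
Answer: sqrt(18984 + sqrt(10619)) ≈ 138.16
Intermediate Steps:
U(L, B) = 7 + L
t = 8453 (t = 5 - ((-523 + (7 + 38)) - 7970) = 5 - ((-523 + 45) - 7970) = 5 - (-478 - 7970) = 5 - 1*(-8448) = 5 + 8448 = 8453)
sqrt(18984 + sqrt(2166 + t)) = sqrt(18984 + sqrt(2166 + 8453)) = sqrt(18984 + sqrt(10619))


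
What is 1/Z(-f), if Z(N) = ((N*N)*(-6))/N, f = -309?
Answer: -1/1854 ≈ -0.00053937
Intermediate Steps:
Z(N) = -6*N (Z(N) = (N²*(-6))/N = (-6*N²)/N = -6*N)
1/Z(-f) = 1/(-(-6)*(-309)) = 1/(-6*309) = 1/(-1854) = -1/1854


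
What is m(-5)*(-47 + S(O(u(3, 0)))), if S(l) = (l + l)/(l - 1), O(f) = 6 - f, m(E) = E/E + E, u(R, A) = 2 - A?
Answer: 532/3 ≈ 177.33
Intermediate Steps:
m(E) = 1 + E
S(l) = 2*l/(-1 + l) (S(l) = (2*l)/(-1 + l) = 2*l/(-1 + l))
m(-5)*(-47 + S(O(u(3, 0)))) = (1 - 5)*(-47 + 2*(6 - (2 - 1*0))/(-1 + (6 - (2 - 1*0)))) = -4*(-47 + 2*(6 - (2 + 0))/(-1 + (6 - (2 + 0)))) = -4*(-47 + 2*(6 - 1*2)/(-1 + (6 - 1*2))) = -4*(-47 + 2*(6 - 2)/(-1 + (6 - 2))) = -4*(-47 + 2*4/(-1 + 4)) = -4*(-47 + 2*4/3) = -4*(-47 + 2*4*(⅓)) = -4*(-47 + 8/3) = -4*(-133/3) = 532/3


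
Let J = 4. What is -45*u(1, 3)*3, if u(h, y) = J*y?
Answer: -1620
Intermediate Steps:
u(h, y) = 4*y
-45*u(1, 3)*3 = -180*3*3 = -45*12*3 = -540*3 = -1620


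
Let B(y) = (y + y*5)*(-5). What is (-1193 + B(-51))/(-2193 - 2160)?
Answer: -337/4353 ≈ -0.077418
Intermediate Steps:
B(y) = -30*y (B(y) = (y + 5*y)*(-5) = (6*y)*(-5) = -30*y)
(-1193 + B(-51))/(-2193 - 2160) = (-1193 - 30*(-51))/(-2193 - 2160) = (-1193 + 1530)/(-4353) = 337*(-1/4353) = -337/4353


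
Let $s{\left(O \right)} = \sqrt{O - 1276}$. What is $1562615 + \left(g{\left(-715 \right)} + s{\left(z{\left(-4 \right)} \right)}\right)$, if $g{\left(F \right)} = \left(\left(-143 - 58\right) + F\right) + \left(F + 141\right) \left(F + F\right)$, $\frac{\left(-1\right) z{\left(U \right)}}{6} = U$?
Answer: $2382519 + 2 i \sqrt{313} \approx 2.3825 \cdot 10^{6} + 35.384 i$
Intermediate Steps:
$z{\left(U \right)} = - 6 U$
$s{\left(O \right)} = \sqrt{-1276 + O}$
$g{\left(F \right)} = -201 + F + 2 F \left(141 + F\right)$ ($g{\left(F \right)} = \left(\left(-143 - 58\right) + F\right) + \left(141 + F\right) 2 F = \left(-201 + F\right) + 2 F \left(141 + F\right) = -201 + F + 2 F \left(141 + F\right)$)
$1562615 + \left(g{\left(-715 \right)} + s{\left(z{\left(-4 \right)} \right)}\right) = 1562615 + \left(\left(-201 + 2 \left(-715\right)^{2} + 283 \left(-715\right)\right) + \sqrt{-1276 - -24}\right) = 1562615 + \left(\left(-201 + 2 \cdot 511225 - 202345\right) + \sqrt{-1276 + 24}\right) = 1562615 + \left(\left(-201 + 1022450 - 202345\right) + \sqrt{-1252}\right) = 1562615 + \left(819904 + 2 i \sqrt{313}\right) = 2382519 + 2 i \sqrt{313}$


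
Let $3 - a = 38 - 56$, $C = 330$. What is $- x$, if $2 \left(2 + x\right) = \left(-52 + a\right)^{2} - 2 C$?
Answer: $- \frac{297}{2} \approx -148.5$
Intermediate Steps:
$a = 21$ ($a = 3 - \left(38 - 56\right) = 3 - -18 = 3 + 18 = 21$)
$x = \frac{297}{2}$ ($x = -2 + \frac{\left(-52 + 21\right)^{2} - 2 \cdot 330}{2} = -2 + \frac{\left(-31\right)^{2} - 660}{2} = -2 + \frac{961 - 660}{2} = -2 + \frac{1}{2} \cdot 301 = -2 + \frac{301}{2} = \frac{297}{2} \approx 148.5$)
$- x = \left(-1\right) \frac{297}{2} = - \frac{297}{2}$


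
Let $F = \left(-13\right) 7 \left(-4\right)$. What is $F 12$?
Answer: $4368$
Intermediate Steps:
$F = 364$ ($F = \left(-91\right) \left(-4\right) = 364$)
$F 12 = 364 \cdot 12 = 4368$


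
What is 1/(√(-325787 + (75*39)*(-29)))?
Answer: -I*√102653/205306 ≈ -0.0015606*I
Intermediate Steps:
1/(√(-325787 + (75*39)*(-29))) = 1/(√(-325787 + 2925*(-29))) = 1/(√(-325787 - 84825)) = 1/(√(-410612)) = 1/(2*I*√102653) = -I*√102653/205306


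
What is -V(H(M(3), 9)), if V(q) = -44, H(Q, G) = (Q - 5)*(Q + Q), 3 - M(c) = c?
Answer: 44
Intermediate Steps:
M(c) = 3 - c
H(Q, G) = 2*Q*(-5 + Q) (H(Q, G) = (-5 + Q)*(2*Q) = 2*Q*(-5 + Q))
-V(H(M(3), 9)) = -1*(-44) = 44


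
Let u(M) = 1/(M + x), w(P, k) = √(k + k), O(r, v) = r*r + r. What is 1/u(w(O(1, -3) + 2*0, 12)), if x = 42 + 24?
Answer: 66 + 2*√6 ≈ 70.899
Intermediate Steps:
x = 66
O(r, v) = r + r² (O(r, v) = r² + r = r + r²)
w(P, k) = √2*√k (w(P, k) = √(2*k) = √2*√k)
u(M) = 1/(66 + M) (u(M) = 1/(M + 66) = 1/(66 + M))
1/u(w(O(1, -3) + 2*0, 12)) = 1/(1/(66 + √2*√12)) = 1/(1/(66 + √2*(2*√3))) = 1/(1/(66 + 2*√6)) = 66 + 2*√6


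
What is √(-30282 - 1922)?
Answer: 2*I*√8051 ≈ 179.45*I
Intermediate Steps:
√(-30282 - 1922) = √(-32204) = 2*I*√8051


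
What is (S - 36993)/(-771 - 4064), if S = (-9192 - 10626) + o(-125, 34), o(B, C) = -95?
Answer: 56906/4835 ≈ 11.770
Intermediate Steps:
S = -19913 (S = (-9192 - 10626) - 95 = -19818 - 95 = -19913)
(S - 36993)/(-771 - 4064) = (-19913 - 36993)/(-771 - 4064) = -56906/(-4835) = -56906*(-1/4835) = 56906/4835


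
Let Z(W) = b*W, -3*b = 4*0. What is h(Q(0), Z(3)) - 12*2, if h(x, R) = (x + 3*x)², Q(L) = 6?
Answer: 552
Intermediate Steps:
b = 0 (b = -4*0/3 = -⅓*0 = 0)
Z(W) = 0 (Z(W) = 0*W = 0)
h(x, R) = 16*x² (h(x, R) = (4*x)² = 16*x²)
h(Q(0), Z(3)) - 12*2 = 16*6² - 12*2 = 16*36 - 24 = 576 - 24 = 552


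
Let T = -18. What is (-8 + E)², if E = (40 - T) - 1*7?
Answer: 1849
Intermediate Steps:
E = 51 (E = (40 - 1*(-18)) - 1*7 = (40 + 18) - 7 = 58 - 7 = 51)
(-8 + E)² = (-8 + 51)² = 43² = 1849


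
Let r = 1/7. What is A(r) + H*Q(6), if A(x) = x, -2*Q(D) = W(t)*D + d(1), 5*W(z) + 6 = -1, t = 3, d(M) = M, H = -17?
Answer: -4393/70 ≈ -62.757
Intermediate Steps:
W(z) = -7/5 (W(z) = -6/5 + (⅕)*(-1) = -6/5 - ⅕ = -7/5)
Q(D) = -½ + 7*D/10 (Q(D) = -(-7*D/5 + 1)/2 = -(1 - 7*D/5)/2 = -½ + 7*D/10)
r = ⅐ ≈ 0.14286
A(r) + H*Q(6) = ⅐ - 17*(-½ + (7/10)*6) = ⅐ - 17*(-½ + 21/5) = ⅐ - 17*37/10 = ⅐ - 629/10 = -4393/70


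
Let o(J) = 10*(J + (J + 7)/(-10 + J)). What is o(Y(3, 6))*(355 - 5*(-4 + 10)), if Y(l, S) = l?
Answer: 35750/7 ≈ 5107.1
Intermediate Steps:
o(J) = 10*J + 10*(7 + J)/(-10 + J) (o(J) = 10*(J + (7 + J)/(-10 + J)) = 10*J + 10*(7 + J)/(-10 + J))
o(Y(3, 6))*(355 - 5*(-4 + 10)) = (10*(7 + 3² - 9*3)/(-10 + 3))*(355 - 5*(-4 + 10)) = (10*(7 + 9 - 27)/(-7))*(355 - 5*6) = (10*(-⅐)*(-11))*(355 - 30) = (110/7)*325 = 35750/7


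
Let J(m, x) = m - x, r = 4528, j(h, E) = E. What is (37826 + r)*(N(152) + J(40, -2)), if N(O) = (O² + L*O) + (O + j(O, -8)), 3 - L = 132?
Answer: 155947428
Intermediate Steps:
L = -129 (L = 3 - 1*132 = 3 - 132 = -129)
N(O) = -8 + O² - 128*O (N(O) = (O² - 129*O) + (O - 8) = (O² - 129*O) + (-8 + O) = -8 + O² - 128*O)
(37826 + r)*(N(152) + J(40, -2)) = (37826 + 4528)*((-8 + 152² - 128*152) + (40 - 1*(-2))) = 42354*((-8 + 23104 - 19456) + (40 + 2)) = 42354*(3640 + 42) = 42354*3682 = 155947428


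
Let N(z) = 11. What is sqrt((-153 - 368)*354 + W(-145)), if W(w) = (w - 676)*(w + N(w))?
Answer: 122*I*sqrt(5) ≈ 272.8*I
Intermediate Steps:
W(w) = (-676 + w)*(11 + w) (W(w) = (w - 676)*(w + 11) = (-676 + w)*(11 + w))
sqrt((-153 - 368)*354 + W(-145)) = sqrt((-153 - 368)*354 + (-7436 + (-145)**2 - 665*(-145))) = sqrt(-521*354 + (-7436 + 21025 + 96425)) = sqrt(-184434 + 110014) = sqrt(-74420) = 122*I*sqrt(5)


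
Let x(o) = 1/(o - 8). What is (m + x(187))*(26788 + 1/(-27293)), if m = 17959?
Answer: 2350319378634546/4885447 ≈ 4.8109e+8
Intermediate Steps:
x(o) = 1/(-8 + o)
(m + x(187))*(26788 + 1/(-27293)) = (17959 + 1/(-8 + 187))*(26788 + 1/(-27293)) = (17959 + 1/179)*(26788 - 1/27293) = (17959 + 1/179)*(731124883/27293) = (3214662/179)*(731124883/27293) = 2350319378634546/4885447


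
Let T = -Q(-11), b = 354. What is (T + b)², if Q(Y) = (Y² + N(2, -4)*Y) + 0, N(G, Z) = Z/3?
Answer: 429025/9 ≈ 47669.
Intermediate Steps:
N(G, Z) = Z/3 (N(G, Z) = Z*(⅓) = Z/3)
Q(Y) = Y² - 4*Y/3 (Q(Y) = (Y² + ((⅓)*(-4))*Y) + 0 = (Y² - 4*Y/3) + 0 = Y² - 4*Y/3)
T = -407/3 (T = -(-11)*(-4 + 3*(-11))/3 = -(-11)*(-4 - 33)/3 = -(-11)*(-37)/3 = -1*407/3 = -407/3 ≈ -135.67)
(T + b)² = (-407/3 + 354)² = (655/3)² = 429025/9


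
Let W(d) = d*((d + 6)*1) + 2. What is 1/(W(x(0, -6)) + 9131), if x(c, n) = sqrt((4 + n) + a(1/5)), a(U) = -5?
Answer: 507/4626896 - I*sqrt(7)/13880688 ≈ 0.00010958 - 1.9061e-7*I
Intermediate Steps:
x(c, n) = sqrt(-1 + n) (x(c, n) = sqrt((4 + n) - 5) = sqrt(-1 + n))
W(d) = 2 + d*(6 + d) (W(d) = d*((6 + d)*1) + 2 = d*(6 + d) + 2 = 2 + d*(6 + d))
1/(W(x(0, -6)) + 9131) = 1/((2 + (sqrt(-1 - 6))**2 + 6*sqrt(-1 - 6)) + 9131) = 1/((2 + (sqrt(-7))**2 + 6*sqrt(-7)) + 9131) = 1/((2 + (I*sqrt(7))**2 + 6*(I*sqrt(7))) + 9131) = 1/((2 - 7 + 6*I*sqrt(7)) + 9131) = 1/((-5 + 6*I*sqrt(7)) + 9131) = 1/(9126 + 6*I*sqrt(7))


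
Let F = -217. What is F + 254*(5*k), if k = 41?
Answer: 51853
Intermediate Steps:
F + 254*(5*k) = -217 + 254*(5*41) = -217 + 254*205 = -217 + 52070 = 51853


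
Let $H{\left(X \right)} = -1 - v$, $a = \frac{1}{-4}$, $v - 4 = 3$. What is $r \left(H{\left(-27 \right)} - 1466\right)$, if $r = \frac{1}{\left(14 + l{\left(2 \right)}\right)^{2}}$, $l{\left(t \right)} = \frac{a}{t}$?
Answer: $- \frac{94336}{12321} \approx -7.6565$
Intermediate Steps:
$v = 7$ ($v = 4 + 3 = 7$)
$a = - \frac{1}{4} \approx -0.25$
$l{\left(t \right)} = - \frac{1}{4 t}$
$H{\left(X \right)} = -8$ ($H{\left(X \right)} = -1 - 7 = -8$)
$r = \frac{64}{12321}$ ($r = \frac{1}{\left(14 - \frac{1}{4 \cdot 2}\right)^{2}} = \frac{1}{\left(14 - \frac{1}{8}\right)^{2}} = \frac{1}{\left(\frac{111}{8}\right)^{2}} = \frac{1}{\frac{12321}{64}} = \frac{64}{12321} \approx 0.0051944$)
$r \left(H{\left(-27 \right)} - 1466\right) = \frac{64 \left(-8 - 1466\right)}{12321} = \frac{64}{12321} \left(-1474\right) = - \frac{94336}{12321}$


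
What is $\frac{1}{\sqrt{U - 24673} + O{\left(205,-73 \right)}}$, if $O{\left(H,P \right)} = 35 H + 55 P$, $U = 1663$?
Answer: $\frac{316}{1000861} - \frac{i \sqrt{23010}}{10008610} \approx 0.00031573 - 1.5156 \cdot 10^{-5} i$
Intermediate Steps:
$\frac{1}{\sqrt{U - 24673} + O{\left(205,-73 \right)}} = \frac{1}{\sqrt{1663 - 24673} + \left(35 \cdot 205 + 55 \left(-73\right)\right)} = \frac{1}{\sqrt{-23010} + \left(7175 - 4015\right)} = \frac{1}{i \sqrt{23010} + 3160} = \frac{1}{3160 + i \sqrt{23010}}$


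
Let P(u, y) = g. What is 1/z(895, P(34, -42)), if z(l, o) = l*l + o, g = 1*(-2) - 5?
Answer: 1/801018 ≈ 1.2484e-6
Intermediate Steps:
g = -7 (g = -2 - 5 = -7)
P(u, y) = -7
z(l, o) = o + l² (z(l, o) = l² + o = o + l²)
1/z(895, P(34, -42)) = 1/(-7 + 895²) = 1/(-7 + 801025) = 1/801018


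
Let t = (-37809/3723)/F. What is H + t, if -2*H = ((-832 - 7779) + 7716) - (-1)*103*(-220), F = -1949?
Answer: 56972715701/4837418 ≈ 11778.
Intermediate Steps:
H = 23555/2 (H = -(((-832 - 7779) + 7716) - (-1)*103*(-220))/2 = -((-8611 + 7716) - (-1)*(-22660))/2 = -(-895 - 1*22660)/2 = -(-895 - 22660)/2 = -1/2*(-23555) = 23555/2 ≈ 11778.)
t = 12603/2418709 (t = -37809/3723/(-1949) = -37809*1/3723*(-1/1949) = -12603/1241*(-1/1949) = 12603/2418709 ≈ 0.0052106)
H + t = 23555/2 + 12603/2418709 = 56972715701/4837418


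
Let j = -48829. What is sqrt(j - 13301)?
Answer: I*sqrt(62130) ≈ 249.26*I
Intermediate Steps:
sqrt(j - 13301) = sqrt(-48829 - 13301) = sqrt(-62130) = I*sqrt(62130)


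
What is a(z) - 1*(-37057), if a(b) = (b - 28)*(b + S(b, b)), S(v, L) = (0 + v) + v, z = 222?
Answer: 166261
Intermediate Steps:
S(v, L) = 2*v (S(v, L) = v + v = 2*v)
a(b) = 3*b*(-28 + b) (a(b) = (b - 28)*(b + 2*b) = (-28 + b)*(3*b) = 3*b*(-28 + b))
a(z) - 1*(-37057) = 3*222*(-28 + 222) - 1*(-37057) = 3*222*194 + 37057 = 129204 + 37057 = 166261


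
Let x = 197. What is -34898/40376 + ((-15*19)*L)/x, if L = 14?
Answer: -83987573/3977036 ≈ -21.118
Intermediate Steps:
-34898/40376 + ((-15*19)*L)/x = -34898/40376 + (-15*19*14)/197 = -34898*1/40376 - 285*14*(1/197) = -17449/20188 - 3990*1/197 = -17449/20188 - 3990/197 = -83987573/3977036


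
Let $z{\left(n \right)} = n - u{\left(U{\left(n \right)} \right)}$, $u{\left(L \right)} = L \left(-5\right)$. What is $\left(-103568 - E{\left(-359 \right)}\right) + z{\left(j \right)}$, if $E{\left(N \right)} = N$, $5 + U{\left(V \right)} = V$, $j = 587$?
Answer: $-99712$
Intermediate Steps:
$U{\left(V \right)} = -5 + V$
$u{\left(L \right)} = - 5 L$
$z{\left(n \right)} = -25 + 6 n$ ($z{\left(n \right)} = n - - 5 \left(-5 + n\right) = n - \left(25 - 5 n\right) = n + \left(-25 + 5 n\right) = -25 + 6 n$)
$\left(-103568 - E{\left(-359 \right)}\right) + z{\left(j \right)} = \left(-103568 - -359\right) + \left(-25 + 6 \cdot 587\right) = \left(-103568 + 359\right) + \left(-25 + 3522\right) = -103209 + 3497 = -99712$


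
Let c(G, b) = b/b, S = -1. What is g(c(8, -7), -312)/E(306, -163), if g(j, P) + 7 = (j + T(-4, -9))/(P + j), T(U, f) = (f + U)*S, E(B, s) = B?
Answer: -2191/95166 ≈ -0.023023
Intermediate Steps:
c(G, b) = 1
T(U, f) = -U - f (T(U, f) = (f + U)*(-1) = (U + f)*(-1) = -U - f)
g(j, P) = -7 + (13 + j)/(P + j) (g(j, P) = -7 + (j + (-1*(-4) - 1*(-9)))/(P + j) = -7 + (j + (4 + 9))/(P + j) = -7 + (j + 13)/(P + j) = -7 + (13 + j)/(P + j))
g(c(8, -7), -312)/E(306, -163) = ((13 - 7*(-312) - 6*1)/(-312 + 1))/306 = ((13 + 2184 - 6)/(-311))*(1/306) = -1/311*2191*(1/306) = -2191/311*1/306 = -2191/95166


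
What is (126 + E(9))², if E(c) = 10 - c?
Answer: 16129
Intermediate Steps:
(126 + E(9))² = (126 + (10 - 1*9))² = (126 + (10 - 9))² = (126 + 1)² = 127² = 16129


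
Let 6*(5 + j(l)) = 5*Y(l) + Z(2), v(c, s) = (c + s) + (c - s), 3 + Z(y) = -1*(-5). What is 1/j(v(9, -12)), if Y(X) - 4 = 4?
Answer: 1/2 ≈ 0.50000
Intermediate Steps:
Z(y) = 2 (Z(y) = -3 - 1*(-5) = -3 + 5 = 2)
Y(X) = 8 (Y(X) = 4 + 4 = 8)
v(c, s) = 2*c
j(l) = 2 (j(l) = -5 + (5*8 + 2)/6 = -5 + (40 + 2)/6 = -5 + (1/6)*42 = -5 + 7 = 2)
1/j(v(9, -12)) = 1/2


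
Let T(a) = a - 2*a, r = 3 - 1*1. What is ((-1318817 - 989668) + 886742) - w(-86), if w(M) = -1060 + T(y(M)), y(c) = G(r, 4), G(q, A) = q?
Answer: -1420681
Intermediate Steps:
r = 2 (r = 3 - 1 = 2)
y(c) = 2
T(a) = -a
w(M) = -1062 (w(M) = -1060 - 1*2 = -1060 - 2 = -1062)
((-1318817 - 989668) + 886742) - w(-86) = ((-1318817 - 989668) + 886742) - 1*(-1062) = (-2308485 + 886742) + 1062 = -1421743 + 1062 = -1420681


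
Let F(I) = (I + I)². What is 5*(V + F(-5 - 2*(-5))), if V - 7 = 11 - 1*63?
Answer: 275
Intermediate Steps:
F(I) = 4*I² (F(I) = (2*I)² = 4*I²)
V = -45 (V = 7 + (11 - 1*63) = 7 + (11 - 63) = 7 - 52 = -45)
5*(V + F(-5 - 2*(-5))) = 5*(-45 + 4*(-5 - 2*(-5))²) = 5*(-45 + 4*(-5 + 10)²) = 5*(-45 + 4*5²) = 5*(-45 + 4*25) = 5*(-45 + 100) = 5*55 = 275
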